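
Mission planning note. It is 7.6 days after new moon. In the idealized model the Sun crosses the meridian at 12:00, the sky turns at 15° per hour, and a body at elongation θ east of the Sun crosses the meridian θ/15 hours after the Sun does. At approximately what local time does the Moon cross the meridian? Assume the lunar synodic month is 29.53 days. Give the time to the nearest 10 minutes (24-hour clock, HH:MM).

Elongation θ = 360° × 7.6/29.53 ≈ 92.7°.
The Moon trails the Sun by θ/15 = 92.7/15 ≈ 6.18 hours.
12:00 + 6.177 h ≈ 18:11 → 18:10 to the nearest ten minutes.

18:10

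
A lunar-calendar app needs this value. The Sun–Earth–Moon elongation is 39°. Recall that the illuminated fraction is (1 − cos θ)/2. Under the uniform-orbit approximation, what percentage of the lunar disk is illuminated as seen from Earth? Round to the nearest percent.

11%

Half-versine of 39°: (1 − 0.777)/2 = 0.111, i.e. 11%.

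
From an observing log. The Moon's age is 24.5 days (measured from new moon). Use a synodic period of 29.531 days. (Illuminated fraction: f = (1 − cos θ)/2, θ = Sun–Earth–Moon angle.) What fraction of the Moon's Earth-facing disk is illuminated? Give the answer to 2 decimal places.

The Moon has covered 24.5/29.531 of its cycle, so θ ≈ 360° × 24.5/29.531 = 298.7°.
With cos θ = 0.480, the lit fraction is (1 − 0.480)/2 ≈ 0.260.

0.26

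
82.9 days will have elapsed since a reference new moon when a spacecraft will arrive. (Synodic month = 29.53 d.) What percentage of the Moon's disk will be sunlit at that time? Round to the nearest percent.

82.9/29.53 = 2.807 lunations, so 2 complete cycles and 23.84 d into the next.
Phase angle: θ = 360°·(23.84 d)/(29.53 d) = 290.6°.
Illuminated fraction = (1 − cos 290.6°)/2 = (1 − 0.352)/2 ≈ 0.324, so 32%.

32%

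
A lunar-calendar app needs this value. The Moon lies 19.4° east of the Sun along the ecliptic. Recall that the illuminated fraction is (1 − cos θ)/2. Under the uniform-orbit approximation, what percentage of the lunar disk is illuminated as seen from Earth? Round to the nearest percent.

3%

Half-versine of 19.4°: (1 − 0.943)/2 = 0.028, i.e. 3%.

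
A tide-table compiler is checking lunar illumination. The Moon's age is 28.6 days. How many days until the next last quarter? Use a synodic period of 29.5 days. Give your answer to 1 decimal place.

Last quarter occurs at elongation 270°, i.e. at age 29.5 × 270/360 = 22.125 d.
Already past this cycle's last quarter; the next is at 22.125 + 29.5 = 51.625 d, so 51.625 − 28.6 = 23.025 days.

23.0 days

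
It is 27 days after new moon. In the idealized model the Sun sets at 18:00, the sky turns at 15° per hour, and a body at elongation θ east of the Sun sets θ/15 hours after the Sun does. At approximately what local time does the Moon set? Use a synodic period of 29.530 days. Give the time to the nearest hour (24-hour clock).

The Moon has covered 27/29.530 of its cycle, so θ ≈ 360° × 27/29.530 = 329.2°.
Delay after the Sun = 329.2° / (15°/h) ≈ 21.94 h.
18:00 + 21.94 h ≈ 15:57 → 16:00 to the nearest hour.

16:00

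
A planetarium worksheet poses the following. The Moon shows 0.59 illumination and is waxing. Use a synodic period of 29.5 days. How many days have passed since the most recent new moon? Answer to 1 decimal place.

cos θ = 1 − 2f = -0.180, giving a principal value of 100.4°.
Before full moon the principal value applies: θ = 100.4°.
Age = 29.5 × 100.4°/360° ≈ 8.22 days.

8.2 days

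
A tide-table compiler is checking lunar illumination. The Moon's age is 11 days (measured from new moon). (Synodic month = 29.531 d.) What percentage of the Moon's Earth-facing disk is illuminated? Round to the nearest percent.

Elongation θ = 360° × 11/29.531 ≈ 134.1°.
cos 134.1° = (-0.696), so f = (1 − (-0.696))/2 = 0.848, so 85%.

85%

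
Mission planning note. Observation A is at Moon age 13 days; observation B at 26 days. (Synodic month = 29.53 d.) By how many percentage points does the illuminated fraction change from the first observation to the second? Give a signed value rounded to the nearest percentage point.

First observation: θ = 360°·13/29.53 = 158.5°, so f = 0.965.
Second observation: θ = 317.0°, f = 0.135.
Δf = 0.135 − 0.965 = -0.831, i.e. -83 pp.

-83 percentage points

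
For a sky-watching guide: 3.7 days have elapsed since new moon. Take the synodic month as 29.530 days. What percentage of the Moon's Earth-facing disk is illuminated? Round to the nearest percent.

15%

Phase angle: θ = 360°·(3.7 d)/(29.530 d) = 45.1°.
cos 45.1° = 0.706, so f = (1 − 0.706)/2 = 0.147, so 15%.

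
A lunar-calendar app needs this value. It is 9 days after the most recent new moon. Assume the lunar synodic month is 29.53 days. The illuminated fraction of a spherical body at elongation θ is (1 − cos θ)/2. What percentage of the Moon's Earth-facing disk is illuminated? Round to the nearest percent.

The Moon has covered 9/29.53 of its cycle, so θ ≈ 360° × 9/29.53 = 109.7°.
cos 109.7° = (-0.337), so f = (1 − (-0.337))/2 = 0.669, so 67%.

67%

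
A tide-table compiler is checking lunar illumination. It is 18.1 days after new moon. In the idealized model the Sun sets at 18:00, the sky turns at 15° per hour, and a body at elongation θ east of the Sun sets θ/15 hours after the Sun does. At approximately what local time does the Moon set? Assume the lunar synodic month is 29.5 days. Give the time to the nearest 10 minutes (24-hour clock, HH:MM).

Phase angle: θ = 360°·(18.1 d)/(29.5 d) = 220.9°.
At 15° of sky rotation per hour, 220.9° corresponds to a 14.73 h lag.
18:00 + 14.725 h ≈ 08:44 → 08:40 to the nearest ten minutes.

08:40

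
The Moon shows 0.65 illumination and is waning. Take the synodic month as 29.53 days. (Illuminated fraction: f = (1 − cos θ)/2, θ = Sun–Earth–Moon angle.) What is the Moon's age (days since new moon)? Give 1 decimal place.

20.7 days

cos θ = 1 − 2f = -0.300, giving a principal value of 107.5°.
A waning Moon lies in 180°–360°, so θ = 360° − 107.5° = 252.5°.
Age = 29.53 × 252.5°/360° ≈ 20.72 days.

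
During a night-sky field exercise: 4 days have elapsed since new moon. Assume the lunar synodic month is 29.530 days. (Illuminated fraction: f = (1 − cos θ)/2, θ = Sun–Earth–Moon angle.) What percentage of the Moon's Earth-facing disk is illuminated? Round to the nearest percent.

17%

Phase angle: θ = 360°·(4 d)/(29.530 d) = 48.8°.
With cos θ = 0.659, the lit fraction is (1 − 0.659)/2 ≈ 0.170, so 17%.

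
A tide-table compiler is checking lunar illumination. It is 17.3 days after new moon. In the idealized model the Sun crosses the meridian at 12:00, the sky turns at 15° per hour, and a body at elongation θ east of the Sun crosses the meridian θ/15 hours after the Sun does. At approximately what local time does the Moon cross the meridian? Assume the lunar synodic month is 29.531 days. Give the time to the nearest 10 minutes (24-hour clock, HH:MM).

02:00

Phase angle: θ = 360°·(17.3 d)/(29.531 d) = 210.9°.
Delay after the Sun = 210.9° / (15°/h) ≈ 14.06 h.
12:00 + 14.060 h ≈ 02:04 → 02:00 to the nearest ten minutes.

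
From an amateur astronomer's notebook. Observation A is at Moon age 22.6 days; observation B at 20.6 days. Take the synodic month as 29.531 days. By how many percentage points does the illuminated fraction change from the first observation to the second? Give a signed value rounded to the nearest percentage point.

θ₁ = 360° × 22.6/29.531 = 275.5°, f₁ = (1 − cos θ₁)/2 = 0.452.
θ₂ = 360° × 20.6/29.531 = 251.1°, f₂ = (1 − cos θ₂)/2 = 0.662.
Change = f₂ − f₁ = +0.210 → +21 percentage points.

+21 pp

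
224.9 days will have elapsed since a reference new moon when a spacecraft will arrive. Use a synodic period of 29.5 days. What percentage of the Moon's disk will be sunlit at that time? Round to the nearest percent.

224.9 d spans 7 complete synodic months (7 × 29.5 = 206.50 d) plus 18.40 d.
Phase angle: θ = 360°·(18.40 d)/(29.5 d) = 224.5°.
cos 224.5° = (-0.713), so f = (1 − (-0.713))/2 = 0.856, so 86%.

86%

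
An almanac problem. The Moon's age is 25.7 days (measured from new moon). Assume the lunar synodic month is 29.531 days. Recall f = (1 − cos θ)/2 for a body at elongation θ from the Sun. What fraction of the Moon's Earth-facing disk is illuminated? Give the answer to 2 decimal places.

0.16

Phase angle: θ = 360°·(25.7 d)/(29.531 d) = 313.3°.
With cos θ = 0.686, the lit fraction is (1 − 0.686)/2 ≈ 0.157.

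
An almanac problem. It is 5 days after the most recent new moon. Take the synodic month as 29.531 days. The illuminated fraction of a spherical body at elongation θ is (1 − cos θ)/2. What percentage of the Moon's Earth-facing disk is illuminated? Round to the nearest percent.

26%

Phase angle: θ = 360°·(5 d)/(29.531 d) = 61.0°.
With cos θ = 0.486, the lit fraction is (1 − 0.486)/2 ≈ 0.257, so 26%.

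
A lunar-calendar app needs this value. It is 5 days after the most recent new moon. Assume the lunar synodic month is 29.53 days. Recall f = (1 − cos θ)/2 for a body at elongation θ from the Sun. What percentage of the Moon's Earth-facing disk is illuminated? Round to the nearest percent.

The Moon has covered 5/29.53 of its cycle, so θ ≈ 360° × 5/29.53 = 61.0°.
cos 61.0° = 0.485, so f = (1 − 0.485)/2 = 0.257, so 26%.

26%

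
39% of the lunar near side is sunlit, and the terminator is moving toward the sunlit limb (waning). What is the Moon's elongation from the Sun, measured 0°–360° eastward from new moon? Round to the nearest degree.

283°

cos θ = 1 − 2f = 0.220, giving a principal value of 77.3°.
Since the Moon is past full (waning), take the reflex angle: θ = 360° − 77.3° = 282.7°.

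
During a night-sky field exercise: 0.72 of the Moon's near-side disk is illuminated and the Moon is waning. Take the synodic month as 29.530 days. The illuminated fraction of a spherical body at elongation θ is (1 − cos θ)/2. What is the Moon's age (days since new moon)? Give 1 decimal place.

cos θ = 1 − 2f = -0.440, giving a principal value of 116.1°.
A waning Moon lies in 180°–360°, so θ = 360° − 116.1° = 243.9°.
That fraction of the synodic month is 243.9/360 × 29.530 d ≈ 20.01 d.

20.0 days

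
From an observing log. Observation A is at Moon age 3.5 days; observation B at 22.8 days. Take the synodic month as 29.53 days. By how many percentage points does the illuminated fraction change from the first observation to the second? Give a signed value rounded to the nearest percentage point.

+30 pp

θ₁ = 360° × 3.5/29.53 = 42.7°, f₁ = (1 − cos θ₁)/2 = 0.132.
θ₂ = 360° × 22.8/29.53 = 278.0°, f₂ = (1 − cos θ₂)/2 = 0.431.
Change = f₂ − f₁ = +0.298 → +30 percentage points.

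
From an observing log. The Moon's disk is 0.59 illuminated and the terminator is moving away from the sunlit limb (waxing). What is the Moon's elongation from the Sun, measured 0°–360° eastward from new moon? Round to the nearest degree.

100°

Invert f = (1 − cos θ)/2 to get cos θ = 1 − 2(0.59) = -0.180, hence θ₀ = arccos -0.180 = 100.4°.
The Moon is waxing (0°–180°), so θ = 100.4° directly.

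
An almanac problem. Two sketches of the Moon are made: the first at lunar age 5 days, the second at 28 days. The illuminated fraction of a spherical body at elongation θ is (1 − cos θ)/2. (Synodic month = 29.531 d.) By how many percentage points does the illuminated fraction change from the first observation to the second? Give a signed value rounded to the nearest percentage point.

θ₁ = 360° × 5/29.531 = 61.0°, f₁ = (1 − cos θ₁)/2 = 0.257.
θ₂ = 360° × 28/29.531 = 341.3°, f₂ = (1 − cos θ₂)/2 = 0.026.
Change = f₂ − f₁ = -0.231 → -23 percentage points.

-23 pp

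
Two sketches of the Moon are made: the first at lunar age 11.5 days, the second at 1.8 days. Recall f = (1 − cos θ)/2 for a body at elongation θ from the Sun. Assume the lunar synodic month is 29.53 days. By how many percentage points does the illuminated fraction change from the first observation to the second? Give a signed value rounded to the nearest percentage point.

-85 pp

First observation: θ = 360°·11.5/29.53 = 140.2°, so f = 0.884.
Second observation: θ = 21.9°, f = 0.036.
Δf = 0.036 − 0.884 = -0.848, i.e. -85 pp.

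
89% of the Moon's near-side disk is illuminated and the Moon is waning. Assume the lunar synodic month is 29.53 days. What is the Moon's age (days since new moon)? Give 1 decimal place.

cos θ = 1 − 2f = -0.780, giving a principal value of 141.3°.
Since the Moon is past full (waning), take the reflex angle: θ = 360° − 141.3° = 218.7°.
That fraction of the synodic month is 218.7/360 × 29.53 d ≈ 17.94 d.

17.9 days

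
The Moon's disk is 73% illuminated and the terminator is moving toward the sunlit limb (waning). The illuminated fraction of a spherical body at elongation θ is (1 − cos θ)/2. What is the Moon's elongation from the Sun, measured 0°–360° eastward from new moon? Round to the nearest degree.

243°

From f = (1 − cos θ)/2: cos θ = 1 − 2×0.73 = -0.460; arccos → 117.4°.
Waning ⇒ past full, so θ = 360° − 117.4° = 242.6°.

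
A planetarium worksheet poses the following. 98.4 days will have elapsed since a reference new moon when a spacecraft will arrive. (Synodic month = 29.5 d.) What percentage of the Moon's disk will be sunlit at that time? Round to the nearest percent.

98.4 d spans 3 complete synodic months (3 × 29.5 = 88.50 d) plus 9.90 d.
The Moon has covered 9.90/29.5 of its cycle, so θ ≈ 360° × 9.90/29.5 = 120.8°.
Illuminated fraction = (1 − cos 120.8°)/2 = (1 − (-0.512))/2 ≈ 0.756, so 76%.

76%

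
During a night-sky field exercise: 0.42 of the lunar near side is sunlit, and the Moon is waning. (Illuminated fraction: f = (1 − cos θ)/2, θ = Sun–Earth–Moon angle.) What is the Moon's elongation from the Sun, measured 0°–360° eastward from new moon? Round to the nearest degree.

279°

From f = (1 − cos θ)/2: cos θ = 1 − 2×0.42 = 0.160; arccos → 80.8°.
Waning ⇒ past full, so θ = 360° − 80.8° = 279.2°.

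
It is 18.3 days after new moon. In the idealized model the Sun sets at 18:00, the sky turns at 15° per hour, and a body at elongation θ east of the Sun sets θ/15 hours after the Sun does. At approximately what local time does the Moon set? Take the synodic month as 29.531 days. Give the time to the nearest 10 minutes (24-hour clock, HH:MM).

Phase angle: θ = 360°·(18.3 d)/(29.531 d) = 223.1°.
Delay after the Sun = 223.1° / (15°/h) ≈ 14.87 h.
18:00 + 14.873 h ≈ 08:52 → 08:50 to the nearest ten minutes.

08:50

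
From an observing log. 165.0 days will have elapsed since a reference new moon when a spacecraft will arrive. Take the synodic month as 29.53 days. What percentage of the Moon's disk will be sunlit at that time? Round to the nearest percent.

Reduce mod P: 165.0 − 5×29.53 = 17.35 d into the current lunation.
The Moon has covered 17.35/29.53 of its cycle, so θ ≈ 360° × 17.35/29.53 = 211.5°.
With cos θ = (-0.853), the lit fraction is (1 − (-0.853))/2 ≈ 0.926, so 93%.

93%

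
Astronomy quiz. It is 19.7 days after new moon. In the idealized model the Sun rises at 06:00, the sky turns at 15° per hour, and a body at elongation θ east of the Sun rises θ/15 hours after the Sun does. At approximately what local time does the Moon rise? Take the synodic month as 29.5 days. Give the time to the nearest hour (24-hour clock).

Elongation θ = 360° × 19.7/29.5 ≈ 240.4°.
Delay after the Sun = 240.4° / (15°/h) ≈ 16.03 h.
06:00 + 16.03 h ≈ 22:02 → 22:00 to the nearest hour.

22:00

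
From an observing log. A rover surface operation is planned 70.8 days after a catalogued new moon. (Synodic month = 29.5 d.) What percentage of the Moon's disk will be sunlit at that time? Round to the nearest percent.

70.8 d spans 2 complete synodic months (2 × 29.5 = 59.00 d) plus 11.80 d.
Elongation θ = 360° × 11.80/29.5 ≈ 144.0°.
Illuminated fraction = (1 − cos 144.0°)/2 = (1 − (-0.809))/2 ≈ 0.905, so 90%.

90%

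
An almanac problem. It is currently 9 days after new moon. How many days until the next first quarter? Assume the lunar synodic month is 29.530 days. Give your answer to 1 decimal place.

First quarter is 0.25 of the way through the cycle: age 0.25 × 29.530 = 7.383 d.
This lunation's first quarter (7.383 d) has passed, so add one period: 36.913 − 9 = 27.913 days.

27.9 days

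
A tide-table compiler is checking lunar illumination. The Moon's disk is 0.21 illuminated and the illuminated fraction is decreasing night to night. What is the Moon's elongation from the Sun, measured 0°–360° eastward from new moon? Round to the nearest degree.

Invert f = (1 − cos θ)/2 to get cos θ = 1 − 2(0.21) = 0.580, hence θ₀ = arccos 0.580 = 54.5°.
Waning ⇒ past full, so θ = 360° − 54.5° = 305.5°.

305°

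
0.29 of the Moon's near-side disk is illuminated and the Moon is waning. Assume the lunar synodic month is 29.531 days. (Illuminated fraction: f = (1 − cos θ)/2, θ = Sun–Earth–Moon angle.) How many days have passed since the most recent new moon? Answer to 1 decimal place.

cos θ = 1 − 2f = 0.420, giving a principal value of 65.2°.
Waning ⇒ past full, so θ = 360° − 65.2° = 294.8°.
Age = 29.531 × 294.8°/360° ≈ 24.19 days.

24.2 days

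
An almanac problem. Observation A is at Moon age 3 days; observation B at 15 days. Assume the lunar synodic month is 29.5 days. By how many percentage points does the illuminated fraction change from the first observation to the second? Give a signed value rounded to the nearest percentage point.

θ₁ = 360° × 3/29.5 = 36.6°, f₁ = (1 − cos θ₁)/2 = 0.099.
θ₂ = 360° × 15/29.5 = 183.1°, f₂ = (1 − cos θ₂)/2 = 0.999.
Change = f₂ − f₁ = +0.901 → +90 percentage points.

+90 percentage points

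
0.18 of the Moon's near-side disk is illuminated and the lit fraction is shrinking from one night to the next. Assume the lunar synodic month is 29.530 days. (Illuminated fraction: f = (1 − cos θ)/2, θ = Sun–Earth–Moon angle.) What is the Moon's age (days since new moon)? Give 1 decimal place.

Invert f = (1 − cos θ)/2 to get cos θ = 1 − 2(0.18) = 0.640, hence θ₀ = arccos 0.640 = 50.2°.
Since the Moon is past full (waning), take the reflex angle: θ = 360° − 50.2° = 309.8°.
At 360°/29.530 d per day, 309.8° corresponds to 25.41 days.

25.4 days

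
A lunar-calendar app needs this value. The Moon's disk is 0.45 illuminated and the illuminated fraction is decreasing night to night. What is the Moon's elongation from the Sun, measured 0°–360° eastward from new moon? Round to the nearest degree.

276°

cos θ = 1 − 2f = 0.100, giving a principal value of 84.3°.
Since the Moon is past full (waning), take the reflex angle: θ = 360° − 84.3° = 275.7°.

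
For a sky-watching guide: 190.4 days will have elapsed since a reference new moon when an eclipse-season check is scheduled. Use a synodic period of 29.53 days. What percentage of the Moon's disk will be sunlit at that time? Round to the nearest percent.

190.4/29.53 = 6.448 lunations, so 6 complete cycles and 13.22 d into the next.
Phase angle: θ = 360°·(13.22 d)/(29.53 d) = 161.2°.
With cos θ = (-0.946), the lit fraction is (1 − (-0.946))/2 ≈ 0.973, so 97%.

97%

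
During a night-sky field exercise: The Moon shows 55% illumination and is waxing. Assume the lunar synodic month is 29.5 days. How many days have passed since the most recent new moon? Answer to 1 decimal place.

From f = (1 − cos θ)/2: cos θ = 1 − 2×0.55 = -0.100; arccos → 95.7°.
Before full moon the principal value applies: θ = 95.7°.
At 360°/29.5 d per day, 95.7° corresponds to 7.85 days.

7.8 days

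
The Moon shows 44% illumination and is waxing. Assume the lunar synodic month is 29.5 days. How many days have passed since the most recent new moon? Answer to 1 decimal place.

Invert f = (1 − cos θ)/2 to get cos θ = 1 − 2(0.44) = 0.120, hence θ₀ = arccos 0.120 = 83.1°.
Before full moon the principal value applies: θ = 83.1°.
That fraction of the synodic month is 83.1/360 × 29.5 d ≈ 6.81 d.

6.8 days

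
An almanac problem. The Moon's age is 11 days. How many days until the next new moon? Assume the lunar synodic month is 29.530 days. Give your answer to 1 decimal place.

One full lunation from the last new moon is 29.530 d; remaining = 29.530 − 11 = 18.530 d.

18.5 days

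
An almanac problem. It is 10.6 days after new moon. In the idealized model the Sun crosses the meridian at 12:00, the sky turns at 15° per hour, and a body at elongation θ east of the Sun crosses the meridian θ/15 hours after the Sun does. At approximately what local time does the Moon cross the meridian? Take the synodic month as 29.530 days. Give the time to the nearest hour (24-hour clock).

Phase angle: θ = 360°·(10.6 d)/(29.530 d) = 129.2°.
Delay after the Sun = 129.2° / (15°/h) ≈ 8.61 h.
12:00 + 8.61 h ≈ 20:37 → 21:00 to the nearest hour.

21:00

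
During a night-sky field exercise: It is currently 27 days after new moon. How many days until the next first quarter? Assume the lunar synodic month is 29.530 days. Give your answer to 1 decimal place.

9.9 days

First quarter occurs at elongation 90°, i.e. at age 29.530 × 90/360 = 7.383 d.
Already past this cycle's first quarter; the next is at 7.383 + 29.530 = 36.913 d, so 36.913 − 27 = 9.913 days.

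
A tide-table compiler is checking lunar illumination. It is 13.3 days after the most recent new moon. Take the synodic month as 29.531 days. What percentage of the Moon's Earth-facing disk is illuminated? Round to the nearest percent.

98%

Phase angle: θ = 360°·(13.3 d)/(29.531 d) = 162.1°.
cos 162.1° = (-0.952), so f = (1 − (-0.952))/2 = 0.976, so 98%.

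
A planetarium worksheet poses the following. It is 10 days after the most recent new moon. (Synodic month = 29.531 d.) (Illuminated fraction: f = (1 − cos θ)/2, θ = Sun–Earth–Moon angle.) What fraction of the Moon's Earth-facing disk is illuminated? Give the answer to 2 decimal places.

Phase angle: θ = 360°·(10 d)/(29.531 d) = 121.9°.
Illuminated fraction = (1 − cos 121.9°)/2 = (1 − (-0.529))/2 ≈ 0.764.

0.76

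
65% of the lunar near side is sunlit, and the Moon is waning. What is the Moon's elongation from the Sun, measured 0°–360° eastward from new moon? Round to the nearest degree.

253°

cos θ = 1 − 2f = -0.300, giving a principal value of 107.5°.
A waning Moon lies in 180°–360°, so θ = 360° − 107.5° = 252.5°.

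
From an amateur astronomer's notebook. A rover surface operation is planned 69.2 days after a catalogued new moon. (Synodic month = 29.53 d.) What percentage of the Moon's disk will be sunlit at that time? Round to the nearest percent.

Reduce mod P: 69.2 − 2×29.53 = 10.14 d into the current lunation.
The Moon has covered 10.14/29.53 of its cycle, so θ ≈ 360° × 10.14/29.53 = 123.6°.
With cos θ = (-0.554), the lit fraction is (1 − (-0.554))/2 ≈ 0.777, so 78%.

78%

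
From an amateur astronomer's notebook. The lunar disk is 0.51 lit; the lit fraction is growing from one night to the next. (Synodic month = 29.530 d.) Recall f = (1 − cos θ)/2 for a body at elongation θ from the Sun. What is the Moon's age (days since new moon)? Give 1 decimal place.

7.5 days

Invert f = (1 − cos θ)/2 to get cos θ = 1 − 2(0.51) = -0.020, hence θ₀ = arccos -0.020 = 91.1°.
The Moon is waxing (0°–180°), so θ = 91.1° directly.
Age = 29.530 × 91.1°/360° ≈ 7.48 days.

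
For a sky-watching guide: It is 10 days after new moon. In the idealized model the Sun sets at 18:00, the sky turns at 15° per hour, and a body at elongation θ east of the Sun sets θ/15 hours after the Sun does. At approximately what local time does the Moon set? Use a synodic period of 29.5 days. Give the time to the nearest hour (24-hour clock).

Phase angle: θ = 360°·(10 d)/(29.5 d) = 122.0°.
Delay after the Sun = 122.0° / (15°/h) ≈ 8.14 h.
18:00 + 8.14 h ≈ 02:08 → 02:00 to the nearest hour.

02:00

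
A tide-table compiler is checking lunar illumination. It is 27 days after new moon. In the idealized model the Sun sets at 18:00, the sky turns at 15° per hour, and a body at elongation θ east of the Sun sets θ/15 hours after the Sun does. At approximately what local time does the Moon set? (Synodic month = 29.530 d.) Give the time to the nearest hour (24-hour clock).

16:00

Elongation θ = 360° × 27/29.530 ≈ 329.2°.
Delay after the Sun = 329.2° / (15°/h) ≈ 21.94 h.
18:00 + 21.94 h ≈ 15:57 → 16:00 to the nearest hour.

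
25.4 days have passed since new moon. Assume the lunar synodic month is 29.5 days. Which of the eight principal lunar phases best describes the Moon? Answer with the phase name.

At 25.4/29.5 of the cycle, θ ≈ 310° — the waning crescent range.

waning crescent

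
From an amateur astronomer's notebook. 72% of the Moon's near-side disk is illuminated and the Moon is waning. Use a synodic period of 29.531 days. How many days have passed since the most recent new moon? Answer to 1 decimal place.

From f = (1 − cos θ)/2: cos θ = 1 − 2×0.72 = -0.440; arccos → 116.1°.
A waning Moon lies in 180°–360°, so θ = 360° − 116.1° = 243.9°.
At 360°/29.531 d per day, 243.9° corresponds to 20.01 days.

20.0 days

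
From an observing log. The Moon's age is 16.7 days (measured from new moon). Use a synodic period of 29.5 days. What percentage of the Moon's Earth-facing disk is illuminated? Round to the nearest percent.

Elongation θ = 360° × 16.7/29.5 ≈ 203.8°.
Illuminated fraction = (1 − cos 203.8°)/2 = (1 − (-0.915))/2 ≈ 0.957, so 96%.

96%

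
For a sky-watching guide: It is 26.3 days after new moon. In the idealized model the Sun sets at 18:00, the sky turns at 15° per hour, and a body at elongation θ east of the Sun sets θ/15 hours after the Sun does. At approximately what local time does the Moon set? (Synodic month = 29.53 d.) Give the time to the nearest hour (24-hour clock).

Elongation θ = 360° × 26.3/29.53 ≈ 320.6°.
Delay after the Sun = 320.6° / (15°/h) ≈ 21.37 h.
18:00 + 21.37 h ≈ 15:22 → 15:00 to the nearest hour.

15:00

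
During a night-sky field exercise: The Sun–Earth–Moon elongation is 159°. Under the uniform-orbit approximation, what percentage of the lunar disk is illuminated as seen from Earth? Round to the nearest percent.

97%

Half-versine of 159°: (1 − (-0.934))/2 = 0.967, i.e. 97%.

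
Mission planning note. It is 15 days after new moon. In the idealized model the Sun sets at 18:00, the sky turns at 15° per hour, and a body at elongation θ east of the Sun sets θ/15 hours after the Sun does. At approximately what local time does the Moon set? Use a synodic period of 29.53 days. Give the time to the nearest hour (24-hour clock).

Elongation θ = 360° × 15/29.53 ≈ 182.9°.
The Moon trails the Sun by θ/15 = 182.9/15 ≈ 12.19 hours.
18:00 + 12.19 h ≈ 06:11 → 06:00 to the nearest hour.

06:00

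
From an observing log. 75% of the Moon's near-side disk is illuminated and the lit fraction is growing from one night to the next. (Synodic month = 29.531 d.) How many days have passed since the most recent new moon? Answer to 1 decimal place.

Invert f = (1 − cos θ)/2 to get cos θ = 1 − 2(0.75) = -0.500, hence θ₀ = arccos -0.500 = 120.0°.
Before full moon the principal value applies: θ = 120.0°.
That fraction of the synodic month is 120.0/360 × 29.531 d ≈ 9.84 d.

9.8 days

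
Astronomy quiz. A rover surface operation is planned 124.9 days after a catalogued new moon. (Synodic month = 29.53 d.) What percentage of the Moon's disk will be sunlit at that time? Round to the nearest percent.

44%

Reduce mod P: 124.9 − 4×29.53 = 6.78 d into the current lunation.
Elongation θ = 360° × 6.78/29.53 ≈ 82.7°.
Illuminated fraction = (1 − cos 82.7°)/2 = (1 − 0.128)/2 ≈ 0.436, so 44%.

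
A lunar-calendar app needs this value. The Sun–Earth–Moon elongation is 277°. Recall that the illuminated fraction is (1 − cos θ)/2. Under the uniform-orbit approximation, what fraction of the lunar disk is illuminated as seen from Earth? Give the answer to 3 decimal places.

0.439

Half-versine of 277°: (1 − 0.122)/2 = 0.439.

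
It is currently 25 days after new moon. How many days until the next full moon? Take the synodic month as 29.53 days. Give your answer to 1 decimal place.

19.3 days

Full moon is 0.5 of the way through the cycle: age 0.5 × 29.53 = 14.765 d.
Already past this cycle's full moon; the next is at 14.765 + 29.53 = 44.295 d, so 44.295 − 25 = 19.295 days.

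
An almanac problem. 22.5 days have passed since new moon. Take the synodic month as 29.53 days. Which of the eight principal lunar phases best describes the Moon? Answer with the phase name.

last quarter

θ ≈ 360° × 22.5/29.53 = 274°, which falls in the last quarter sector.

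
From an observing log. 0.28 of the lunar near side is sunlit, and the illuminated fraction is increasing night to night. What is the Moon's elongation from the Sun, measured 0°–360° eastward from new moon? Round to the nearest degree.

64°

From f = (1 − cos θ)/2: cos θ = 1 − 2×0.28 = 0.440; arccos → 63.9°.
The Moon is waxing (0°–180°), so θ = 63.9° directly.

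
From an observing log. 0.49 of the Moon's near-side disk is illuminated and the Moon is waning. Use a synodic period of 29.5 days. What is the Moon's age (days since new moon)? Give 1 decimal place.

Invert f = (1 − cos θ)/2 to get cos θ = 1 − 2(0.49) = 0.020, hence θ₀ = arccos 0.020 = 88.9°.
Waning ⇒ past full, so θ = 360° − 88.9° = 271.1°.
At 360°/29.5 d per day, 271.1° corresponds to 22.22 days.

22.2 days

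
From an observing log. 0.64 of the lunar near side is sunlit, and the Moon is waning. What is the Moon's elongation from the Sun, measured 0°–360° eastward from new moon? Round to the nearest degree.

254°

Invert f = (1 − cos θ)/2 to get cos θ = 1 − 2(0.64) = -0.280, hence θ₀ = arccos -0.280 = 106.3°.
Waning ⇒ past full, so θ = 360° − 106.3° = 253.7°.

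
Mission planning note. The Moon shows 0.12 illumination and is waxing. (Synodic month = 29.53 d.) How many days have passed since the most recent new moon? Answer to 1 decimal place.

Invert f = (1 − cos θ)/2 to get cos θ = 1 − 2(0.12) = 0.760, hence θ₀ = arccos 0.760 = 40.5°.
Before full moon the principal value applies: θ = 40.5°.
Age = 29.53 × 40.5°/360° ≈ 3.33 days.

3.3 days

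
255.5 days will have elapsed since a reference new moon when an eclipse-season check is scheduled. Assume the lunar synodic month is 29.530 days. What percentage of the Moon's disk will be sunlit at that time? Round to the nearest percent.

Reduce mod P: 255.5 − 8×29.530 = 19.26 d into the current lunation.
Phase angle: θ = 360°·(19.26 d)/(29.530 d) = 234.8°.
With cos θ = (-0.576), the lit fraction is (1 − (-0.576))/2 ≈ 0.788, so 79%.

79%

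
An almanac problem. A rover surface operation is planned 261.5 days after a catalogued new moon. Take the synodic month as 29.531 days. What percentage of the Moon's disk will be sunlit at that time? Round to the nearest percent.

19%

261.5 d spans 8 complete synodic months (8 × 29.531 = 236.25 d) plus 25.25 d.
Phase angle: θ = 360°·(25.25 d)/(29.531 d) = 307.8°.
Illuminated fraction = (1 − cos 307.8°)/2 = (1 − 0.613)/2 ≈ 0.193, so 19%.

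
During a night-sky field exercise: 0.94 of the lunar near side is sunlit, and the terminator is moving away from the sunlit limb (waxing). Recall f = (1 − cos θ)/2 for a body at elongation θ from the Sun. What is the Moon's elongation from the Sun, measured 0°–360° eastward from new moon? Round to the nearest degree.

Invert f = (1 − cos θ)/2 to get cos θ = 1 − 2(0.94) = -0.880, hence θ₀ = arccos -0.880 = 151.6°.
Waxing ⇒ before full, so θ = 151.6°.

152°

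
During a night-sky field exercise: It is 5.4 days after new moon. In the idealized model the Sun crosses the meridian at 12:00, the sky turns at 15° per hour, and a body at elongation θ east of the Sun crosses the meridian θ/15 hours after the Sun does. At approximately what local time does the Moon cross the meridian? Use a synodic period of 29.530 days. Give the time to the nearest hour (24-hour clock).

16:00

Phase angle: θ = 360°·(5.4 d)/(29.530 d) = 65.8°.
The Moon trails the Sun by θ/15 = 65.8/15 ≈ 4.39 hours.
12:00 + 4.39 h ≈ 16:23 → 16:00 to the nearest hour.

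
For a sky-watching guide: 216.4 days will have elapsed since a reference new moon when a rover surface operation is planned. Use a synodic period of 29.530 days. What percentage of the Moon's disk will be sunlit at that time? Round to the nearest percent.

216.4 d spans 7 complete synodic months (7 × 29.530 = 206.71 d) plus 9.69 d.
The Moon has covered 9.69/29.530 of its cycle, so θ ≈ 360° × 9.69/29.530 = 118.1°.
cos 118.1° = (-0.471), so f = (1 − (-0.471))/2 = 0.736, so 74%.

74%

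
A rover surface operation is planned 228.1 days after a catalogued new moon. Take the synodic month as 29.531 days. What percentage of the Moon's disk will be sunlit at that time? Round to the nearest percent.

58%

Reduce mod P: 228.1 − 7×29.531 = 21.38 d into the current lunation.
Phase angle: θ = 360°·(21.38 d)/(29.531 d) = 260.7°.
With cos θ = (-0.162), the lit fraction is (1 − (-0.162))/2 ≈ 0.581, so 58%.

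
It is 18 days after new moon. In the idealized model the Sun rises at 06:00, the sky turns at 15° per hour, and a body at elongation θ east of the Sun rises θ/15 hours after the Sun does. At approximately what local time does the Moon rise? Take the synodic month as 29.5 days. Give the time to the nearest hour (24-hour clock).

21:00

The Moon has covered 18/29.5 of its cycle, so θ ≈ 360° × 18/29.5 = 219.7°.
The Moon trails the Sun by θ/15 = 219.7/15 ≈ 14.64 hours.
06:00 + 14.64 h ≈ 20:39 → 21:00 to the nearest hour.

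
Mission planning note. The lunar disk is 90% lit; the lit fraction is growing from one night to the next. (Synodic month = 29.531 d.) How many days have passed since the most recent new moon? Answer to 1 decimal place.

11.7 days

From f = (1 − cos θ)/2: cos θ = 1 − 2×0.90 = -0.800; arccos → 143.1°.
Waxing ⇒ before full, so θ = 143.1°.
At 360°/29.531 d per day, 143.1° corresponds to 11.74 days.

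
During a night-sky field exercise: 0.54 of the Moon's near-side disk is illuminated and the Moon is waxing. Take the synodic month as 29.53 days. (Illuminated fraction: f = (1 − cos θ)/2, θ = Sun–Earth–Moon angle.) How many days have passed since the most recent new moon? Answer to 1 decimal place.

7.8 days

From f = (1 − cos θ)/2: cos θ = 1 − 2×0.54 = -0.080; arccos → 94.6°.
Waxing ⇒ before full, so θ = 94.6°.
That fraction of the synodic month is 94.6/360 × 29.53 d ≈ 7.76 d.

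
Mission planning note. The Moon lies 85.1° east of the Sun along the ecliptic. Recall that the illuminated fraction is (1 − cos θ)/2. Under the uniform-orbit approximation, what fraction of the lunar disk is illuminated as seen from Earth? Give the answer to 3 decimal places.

0.457

Half-versine of 85.1°: (1 − 0.085)/2 = 0.457.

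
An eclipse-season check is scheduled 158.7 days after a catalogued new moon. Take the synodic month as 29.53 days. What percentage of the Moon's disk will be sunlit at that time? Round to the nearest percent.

158.7 d spans 5 complete synodic months (5 × 29.53 = 147.65 d) plus 11.05 d.
The Moon has covered 11.05/29.53 of its cycle, so θ ≈ 360° × 11.05/29.53 = 134.7°.
cos 134.7° = (-0.704), so f = (1 − (-0.704))/2 = 0.852, so 85%.

85%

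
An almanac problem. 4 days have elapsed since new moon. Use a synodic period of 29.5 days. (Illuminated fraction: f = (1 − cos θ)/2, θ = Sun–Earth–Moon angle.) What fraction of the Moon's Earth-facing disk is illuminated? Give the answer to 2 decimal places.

0.17

The Moon has covered 4/29.5 of its cycle, so θ ≈ 360° × 4/29.5 = 48.8°.
With cos θ = 0.659, the lit fraction is (1 − 0.659)/2 ≈ 0.171.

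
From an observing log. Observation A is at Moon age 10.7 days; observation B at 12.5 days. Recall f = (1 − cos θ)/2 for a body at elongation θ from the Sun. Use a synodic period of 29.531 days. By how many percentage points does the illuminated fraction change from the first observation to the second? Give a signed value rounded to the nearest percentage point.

First observation: θ = 360°·10.7/29.531 = 130.4°, so f = 0.824.
Second observation: θ = 152.4°, f = 0.943.
Δf = 0.943 − 0.824 = +0.119, i.e. +12 pp.

+12 pp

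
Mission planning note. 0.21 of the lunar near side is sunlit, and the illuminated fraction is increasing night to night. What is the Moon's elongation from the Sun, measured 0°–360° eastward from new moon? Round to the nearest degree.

From f = (1 − cos θ)/2: cos θ = 1 − 2×0.21 = 0.580; arccos → 54.5°.
Before full moon the principal value applies: θ = 54.5°.

55°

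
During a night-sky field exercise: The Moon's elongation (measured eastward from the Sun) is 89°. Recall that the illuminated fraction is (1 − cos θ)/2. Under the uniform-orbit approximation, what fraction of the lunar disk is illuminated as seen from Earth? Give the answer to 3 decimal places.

0.491

f = (1 − cos 89°)/2 = (1 − 0.017)/2 ≈ 0.491.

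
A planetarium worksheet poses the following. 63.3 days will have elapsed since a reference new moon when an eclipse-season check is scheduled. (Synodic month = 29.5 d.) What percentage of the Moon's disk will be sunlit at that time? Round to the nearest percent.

20%

63.3/29.5 = 2.146 lunations, so 2 complete cycles and 4.30 d into the next.
The Moon has covered 4.30/29.5 of its cycle, so θ ≈ 360° × 4.30/29.5 = 52.5°.
With cos θ = 0.609, the lit fraction is (1 − 0.609)/2 ≈ 0.195, so 20%.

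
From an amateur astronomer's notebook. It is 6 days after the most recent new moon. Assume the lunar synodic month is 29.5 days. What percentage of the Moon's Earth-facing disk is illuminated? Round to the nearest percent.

36%

The Moon has covered 6/29.5 of its cycle, so θ ≈ 360° × 6/29.5 = 73.2°.
Illuminated fraction = (1 − cos 73.2°)/2 = (1 − 0.289)/2 ≈ 0.356, so 36%.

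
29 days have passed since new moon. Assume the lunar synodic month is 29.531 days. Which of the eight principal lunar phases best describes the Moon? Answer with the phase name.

θ ≈ 360° × 29/29.531 = 354°, which falls in the new moon sector.

new moon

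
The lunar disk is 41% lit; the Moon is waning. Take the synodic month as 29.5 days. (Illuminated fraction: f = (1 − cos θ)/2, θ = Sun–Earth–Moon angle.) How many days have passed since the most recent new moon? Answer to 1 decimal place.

23.0 days

cos θ = 1 − 2f = 0.180, giving a principal value of 79.6°.
Since the Moon is past full (waning), take the reflex angle: θ = 360° − 79.6° = 280.4°.
At 360°/29.5 d per day, 280.4° corresponds to 22.97 days.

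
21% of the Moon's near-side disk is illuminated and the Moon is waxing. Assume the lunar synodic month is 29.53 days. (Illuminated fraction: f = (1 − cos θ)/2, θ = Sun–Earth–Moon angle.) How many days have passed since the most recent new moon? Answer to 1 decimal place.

cos θ = 1 − 2f = 0.580, giving a principal value of 54.5°.
The Moon is waxing (0°–180°), so θ = 54.5° directly.
At 360°/29.53 d per day, 54.5° corresponds to 4.47 days.

4.5 days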